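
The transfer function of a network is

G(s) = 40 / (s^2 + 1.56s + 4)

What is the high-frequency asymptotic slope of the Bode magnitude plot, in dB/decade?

Each pole contributes −20 dB/decade at high frequency; each zero contributes +20 dB/decade.
Net: 0 zero(s) − 2 pole(s) → -40 dB/decade.

-40 dB/decade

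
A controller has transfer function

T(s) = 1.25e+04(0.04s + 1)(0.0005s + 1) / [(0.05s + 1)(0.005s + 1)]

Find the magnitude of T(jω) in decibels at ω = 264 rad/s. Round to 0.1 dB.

At ω = 264 rad/s:
zero (1 + j264·0.04) = 1 + j10.56 → |·| ≈ 10.607, ∠ ≈ 84.59°
zero (1 + j264·0.0005) = 1 + j0.132 → |·| ≈ 1.0087, ∠ ≈ 7.52°
pole (1 + j264·0.05) = 1 + j13.2 → |·| ≈ 13.238, ∠ ≈ 85.67°
pole (1 + j264·0.005) = 1 + j1.32 → |·| ≈ 1.656, ∠ ≈ 52.85°
|T| = 1.25e+04 · 10.607 · 1.0087 / (13.238 · 1.656) ≈ 6100.7
Gain = 20 log₁₀(6100.7) ≈ 75.71 dB

75.7 dB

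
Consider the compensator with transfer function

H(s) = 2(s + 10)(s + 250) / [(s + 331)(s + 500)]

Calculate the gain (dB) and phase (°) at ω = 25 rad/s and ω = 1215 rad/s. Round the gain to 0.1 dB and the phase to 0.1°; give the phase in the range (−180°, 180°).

At s = jω = j25:
zero (s+10): 10 + j25 → |·| = √(10²+25²) = √725 ≈ 26.926, ∠ = arctan(25/10) ≈ 68.20°
zero (s+250): 250 + j25 → |·| = √(250²+25²) = √63125 ≈ 251.25, ∠ = arctan(25/250) ≈ 5.71°
pole (s+331): 331 + j25 → |·| = √(331²+25²) = √110186 ≈ 331.94, ∠ = arctan(25/331) ≈ 4.32°
pole (s+500): 500 + j25 → |·| = √(500²+25²) = √250625 ≈ 500.62, ∠ = arctan(25/500) ≈ 2.86°
|H| = 2 · 6765.2 / 1.6618e+05 ≈ 0.08142
Gain = 20 log₁₀(0.08142) ≈ -21.79 dB
∠H = 73.91° − 7.18° = 66.73°

At s = jω = j1215:
zero (s+10): 10 + j1215 → |·| = √(10²+1215²) = √1476325 ≈ 1215, ∠ = arctan(1215/10) ≈ 89.53°
zero (s+250): 250 + j1215 → |·| = √(250²+1215²) = √1538725 ≈ 1240.5, ∠ = arctan(1215/250) ≈ 78.37°
pole (s+331): 331 + j1215 → |·| = √(331²+1215²) = √1585786 ≈ 1259.3, ∠ = arctan(1215/331) ≈ 74.76°
pole (s+500): 500 + j1215 → |·| = √(500²+1215²) = √1726225 ≈ 1313.9, ∠ = arctan(1215/500) ≈ 67.63°
|H| = 2 · 1.5072e+06 / 1.6546e+06 ≈ 1.8218
Gain = 20 log₁₀(1.8218) ≈ 5.21 dB
∠H = 167.90° − 142.39° = 25.51°

ω = 25: -21.8 dB, 66.7°; ω = 1215: 5.2 dB, 25.5°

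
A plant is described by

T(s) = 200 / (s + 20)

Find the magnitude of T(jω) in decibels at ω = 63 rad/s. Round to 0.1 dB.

9.6 dB

Substitute s = j63:
Numerator: 200 = 200 + j0
Denominator: (j63) + 20 = 20 + j63
|N| = √(200² + 0²) ≈ 200, ∠N ≈ 0.00°
|D| = √(20² + 63²) ≈ 66.098, ∠D ≈ 72.39°
|T| = 200 / 66.098 ≈ 3.0258
Gain = 20 log₁₀(3.0258) ≈ 9.62 dB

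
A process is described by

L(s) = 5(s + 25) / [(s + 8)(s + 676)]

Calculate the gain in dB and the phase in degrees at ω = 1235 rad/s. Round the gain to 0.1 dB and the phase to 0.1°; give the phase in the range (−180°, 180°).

At s = jω = j1235:
zero (s+25): 25 + j1235 → |·| = √(25²+1235²) = √1525850 ≈ 1235.3, ∠ = arctan(1235/25) ≈ 88.84°
pole (s+8): 8 + j1235 → |·| = √(8²+1235²) = √1525289 ≈ 1235, ∠ = arctan(1235/8) ≈ 89.63°
pole (s+676): 676 + j1235 → |·| = √(676²+1235²) = √1982201 ≈ 1407.9, ∠ = arctan(1235/676) ≈ 61.31°
|L| = 5 · 1235.3 / 1.7388e+06 ≈ 0.0035522
Gain = 20 log₁₀(0.0035522) ≈ -48.99 dB
∠L = 88.84° − 150.94° = -62.10°

-49.0 dB, -62.1°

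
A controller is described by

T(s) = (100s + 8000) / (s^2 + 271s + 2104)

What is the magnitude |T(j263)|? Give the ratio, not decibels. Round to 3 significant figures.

0.281

Substitute s = j263:
Numerator: 100(j263) + 8000 = 8000 + j26300
Denominator: (j263)^2 + 271(j263) + 2104 = -67065 + j71273
|N| = √(8000² + 26300²) ≈ 27490, ∠N ≈ 73.08°
|D| = √(67065² + 71273²) ≈ 97865, ∠D ≈ 133.26°
|T| = 27490 / 97865 ≈ 0.2809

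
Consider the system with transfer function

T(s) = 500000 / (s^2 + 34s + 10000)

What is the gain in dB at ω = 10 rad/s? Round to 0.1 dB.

At s = jω = j10:
quadratic: (j10)² + 34·j10 + 10000 = 9900 + j340 → |·| ≈ 9905.8, ∠ ≈ 1.97°
|T| = 500000 / 9905.8 ≈ 50.475
Gain = 20 log₁₀(50.475) ≈ 34.06 dB

34.1 dB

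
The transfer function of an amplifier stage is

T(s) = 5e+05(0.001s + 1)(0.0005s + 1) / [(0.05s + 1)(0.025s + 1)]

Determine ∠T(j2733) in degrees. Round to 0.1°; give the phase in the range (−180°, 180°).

At ω = 2733 rad/s:
zero (1 + j2733·0.001) = 1 + j2.733 → |·| ≈ 2.9102, ∠ ≈ 69.90°
zero (1 + j2733·0.0005) = 1 + j1.3665 → |·| ≈ 1.6933, ∠ ≈ 53.80°
pole (1 + j2733·0.05) = 1 + j136.65 → |·| ≈ 136.65, ∠ ≈ 89.58°
pole (1 + j2733·0.025) = 1 + j68.325 → |·| ≈ 68.332, ∠ ≈ 89.16°
∠T = (69.90° + 53.80°) − (89.58° + 89.16°) = -55.04°

-55.0°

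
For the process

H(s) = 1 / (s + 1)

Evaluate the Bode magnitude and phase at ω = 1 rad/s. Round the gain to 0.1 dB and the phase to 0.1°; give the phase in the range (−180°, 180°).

Substitute s = j1:
Numerator: 1 = 1 + j0
Denominator: (j1) + 1 = 1 + j1
|N| = √(1² + 0²) ≈ 1, ∠N ≈ 0.00°
|D| = √(1² + 1²) ≈ 1.4142, ∠D ≈ 45.00°
|H| = 1 / 1.4142 ≈ 0.70711
Gain = 20 log₁₀(0.70711) ≈ -3.01 dB
∠H = 0.00° − 45.00° = -45.00°

-3.0 dB, -45.0°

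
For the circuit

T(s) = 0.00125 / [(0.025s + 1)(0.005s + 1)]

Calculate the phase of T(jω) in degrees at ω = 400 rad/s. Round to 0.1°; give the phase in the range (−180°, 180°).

At ω = 400 rad/s:
pole (1 + j400·0.025) = 1 + j10 → |·| ≈ 10.05, ∠ ≈ 84.29°
pole (1 + j400·0.005) = 1 + j2 → |·| ≈ 2.2361, ∠ ≈ 63.43°
∠T = (0°) − (84.29° + 63.43°) = -147.72°

-147.7°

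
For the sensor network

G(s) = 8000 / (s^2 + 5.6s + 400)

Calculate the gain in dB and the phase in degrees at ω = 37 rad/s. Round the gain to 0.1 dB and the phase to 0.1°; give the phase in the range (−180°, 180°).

At s = jω = j37:
quadratic: (j37)² + 5.6·j37 + 400 = -969 + j207.2 → |·| ≈ 990.91, ∠ ≈ 167.93°
|G| = 8000 / 990.91 ≈ 8.0734
Gain = 20 log₁₀(8.0734) ≈ 18.14 dB
∠G = 0.00° − 167.93° = -167.93°

18.1 dB, -167.9°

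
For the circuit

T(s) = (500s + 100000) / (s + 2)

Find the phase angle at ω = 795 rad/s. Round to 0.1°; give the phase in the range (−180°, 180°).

-14.0°

Substitute s = j795:
Numerator: 500(j795) + 100000 = 100000 + j397500
Denominator: (j795) + 2 = 2 + j795
|N| = √(100000² + 397500²) ≈ 4.0989e+05, ∠N ≈ 75.88°
|D| = √(2² + 795²) ≈ 795, ∠D ≈ 89.86°
∠T = 75.88° − 89.86° = -13.98°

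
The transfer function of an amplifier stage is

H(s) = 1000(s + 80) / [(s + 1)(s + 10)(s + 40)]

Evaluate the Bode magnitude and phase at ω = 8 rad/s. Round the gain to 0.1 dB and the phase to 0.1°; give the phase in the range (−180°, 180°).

25.6 dB, -127.1°

At s = jω = j8:
zero (s+80): 80 + j8 → |·| = √(80²+8²) = √6464 ≈ 80.399, ∠ = arctan(8/80) ≈ 5.71°
pole (s+1): 1 + j8 → |·| = √(1²+8²) = √65 ≈ 8.0623, ∠ = arctan(8/1) ≈ 82.87°
pole (s+10): 10 + j8 → |·| = √(10²+8²) = √164 ≈ 12.806, ∠ = arctan(8/10) ≈ 38.66°
pole (s+40): 40 + j8 → |·| = √(40²+8²) = √1664 ≈ 40.792, ∠ = arctan(8/40) ≈ 11.31°
|H| = 1000 · 80.399 / 4211.6 ≈ 19.09
Gain = 20 log₁₀(19.09) ≈ 25.62 dB
∠H = 5.71° − 132.84° = -127.13°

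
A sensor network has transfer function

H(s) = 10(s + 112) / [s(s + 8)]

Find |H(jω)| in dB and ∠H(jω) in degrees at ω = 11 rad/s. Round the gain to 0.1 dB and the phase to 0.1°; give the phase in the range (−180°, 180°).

17.5 dB, -138.4°

At s = jω = j11:
zero (s+112): 112 + j11 → |·| = √(112²+11²) = √12665 ≈ 112.54, ∠ = arctan(11/112) ≈ 5.61°
pole (s+8): 8 + j11 → |·| = √(8²+11²) = √185 ≈ 13.601, ∠ = arctan(11/8) ≈ 53.97°
pole at origin: |s| = 11, ∠ = 90.00° (in denominator)
|H| = 10 · 112.54 / 149.61 ≈ 7.5222
Gain = 20 log₁₀(7.5222) ≈ 17.53 dB
∠H = 5.61° − 143.97° = -138.36°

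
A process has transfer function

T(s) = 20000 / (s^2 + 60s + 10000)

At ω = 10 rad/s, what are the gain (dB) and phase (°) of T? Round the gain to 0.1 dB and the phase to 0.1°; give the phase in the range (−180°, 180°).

At s = jω = j10:
quadratic: (j10)² + 60·j10 + 10000 = 9900 + j600 → |·| ≈ 9918.2, ∠ ≈ 3.47°
|T| = 20000 / 9918.2 ≈ 2.0165
Gain = 20 log₁₀(2.0165) ≈ 6.09 dB
∠T = 0.00° − 3.47° = -3.47°

6.1 dB, -3.5°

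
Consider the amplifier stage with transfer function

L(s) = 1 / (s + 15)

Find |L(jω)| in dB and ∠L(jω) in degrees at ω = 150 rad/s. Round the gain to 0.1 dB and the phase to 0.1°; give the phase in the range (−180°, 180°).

-43.6 dB, -84.3°

Substitute s = j150:
Numerator: 1 = 1 + j0
Denominator: (j150) + 15 = 15 + j150
|N| = √(1² + 0²) ≈ 1, ∠N ≈ 0.00°
|D| = √(15² + 150²) ≈ 150.75, ∠D ≈ 84.29°
|L| = 1 / 150.75 ≈ 0.0066335
Gain = 20 log₁₀(0.0066335) ≈ -43.57 dB
∠L = 0.00° − 84.29° = -84.29°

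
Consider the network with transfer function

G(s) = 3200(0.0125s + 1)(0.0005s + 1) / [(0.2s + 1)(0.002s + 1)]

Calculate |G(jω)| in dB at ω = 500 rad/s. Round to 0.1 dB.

43.4 dB

At ω = 500 rad/s:
zero (1 + j500·0.0125) = 1 + j6.25 → |·| ≈ 6.3295, ∠ ≈ 80.91°
zero (1 + j500·0.0005) = 1 + j0.25 → |·| ≈ 1.0308, ∠ ≈ 14.04°
pole (1 + j500·0.2) = 1 + j100 → |·| ≈ 100, ∠ ≈ 89.43°
pole (1 + j500·0.002) = 1 + j1 → |·| ≈ 1.4142, ∠ ≈ 45.00°
|G| = 3200 · 6.3295 · 1.0308 / (100 · 1.4142) ≈ 147.63
Gain = 20 log₁₀(147.63) ≈ 43.38 dB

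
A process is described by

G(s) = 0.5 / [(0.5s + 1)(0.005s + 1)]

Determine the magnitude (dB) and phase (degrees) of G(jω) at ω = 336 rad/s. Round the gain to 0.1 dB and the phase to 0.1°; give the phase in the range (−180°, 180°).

-56.4 dB, -148.9°

At ω = 336 rad/s:
pole (1 + j336·0.5) = 1 + j168 → |·| ≈ 168, ∠ ≈ 89.66°
pole (1 + j336·0.005) = 1 + j1.68 → |·| ≈ 1.9551, ∠ ≈ 59.24°
|G| = 0.5 · 1 / (168 · 1.9551) ≈ 0.0015223
Gain = 20 log₁₀(0.0015223) ≈ -56.35 dB
∠G = (0°) − (89.66° + 59.24°) = -148.90°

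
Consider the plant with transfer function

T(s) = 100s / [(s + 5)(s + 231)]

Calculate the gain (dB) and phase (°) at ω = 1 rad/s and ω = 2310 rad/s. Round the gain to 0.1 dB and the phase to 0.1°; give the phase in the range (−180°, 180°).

At s = jω = j1:
zero at origin: s = j1 → |·| = 1, ∠ = 90.00°
pole (s+5): 5 + j1 → |·| = √(5²+1²) = √26 ≈ 5.099, ∠ = arctan(1/5) ≈ 11.31°
pole (s+231): 231 + j1 → |·| = √(231²+1²) = √53362 ≈ 231, ∠ = arctan(1/231) ≈ 0.25°
|T| = 100 · 1 / 1177.9 ≈ 0.084897
Gain = 20 log₁₀(0.084897) ≈ -21.42 dB
∠T = 90.00° − 11.56° = 78.44°

At s = jω = j2310:
zero at origin: s = j2310 → |·| = 2310, ∠ = 90.00°
pole (s+5): 5 + j2310 → |·| = √(5²+2310²) = √5336125 ≈ 2310, ∠ = arctan(2310/5) ≈ 89.88°
pole (s+231): 231 + j2310 → |·| = √(231²+2310²) = √5389461 ≈ 2321.5, ∠ = arctan(2310/231) ≈ 84.29°
|T| = 100 · 2310 / 5.3627e+06 ≈ 0.043075
Gain = 20 log₁₀(0.043075) ≈ -27.32 dB
∠T = 90.00° − 174.17° = -84.17°

ω = 1: -21.4 dB, 78.4°; ω = 2310: -27.3 dB, -84.2°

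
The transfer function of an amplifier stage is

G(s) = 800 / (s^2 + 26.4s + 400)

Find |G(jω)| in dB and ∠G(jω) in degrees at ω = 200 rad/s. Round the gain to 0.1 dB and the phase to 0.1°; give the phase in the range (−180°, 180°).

At s = jω = j200:
quadratic: (j200)² + 26.4·j200 + 400 = -39600 + j5280 → |·| ≈ 39950, ∠ ≈ 172.41°
|G| = 800 / 39950 ≈ 0.020025
Gain = 20 log₁₀(0.020025) ≈ -33.97 dB
∠G = 0.00° − 172.41° = -172.41°

-34.0 dB, -172.4°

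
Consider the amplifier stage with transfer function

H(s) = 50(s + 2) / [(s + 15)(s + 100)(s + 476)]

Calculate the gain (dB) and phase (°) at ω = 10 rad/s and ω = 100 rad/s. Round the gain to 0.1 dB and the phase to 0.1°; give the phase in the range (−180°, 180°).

ω = 10: -64.6 dB, 38.1°; ω = 100: -62.9 dB, -49.5°

At s = jω = j10:
zero (s+2): 2 + j10 → |·| = √(2²+10²) = √104 ≈ 10.198, ∠ = arctan(10/2) ≈ 78.69°
pole (s+15): 15 + j10 → |·| = √(15²+10²) = √325 ≈ 18.028, ∠ = arctan(10/15) ≈ 33.69°
pole (s+100): 100 + j10 → |·| = √(100²+10²) = √10100 ≈ 100.5, ∠ = arctan(10/100) ≈ 5.71°
pole (s+476): 476 + j10 → |·| = √(476²+10²) = √226676 ≈ 476.11, ∠ = arctan(10/476) ≈ 1.20°
|H| = 50 · 10.198 / 8.6262e+05 ≈ 0.00059111
Gain = 20 log₁₀(0.00059111) ≈ -64.57 dB
∠H = 78.69° − 40.60° = 38.09°

At s = jω = j100:
zero (s+2): 2 + j100 → |·| = √(2²+100²) = √10004 ≈ 100.02, ∠ = arctan(100/2) ≈ 88.85°
pole (s+15): 15 + j100 → |·| = √(15²+100²) = √10225 ≈ 101.12, ∠ = arctan(100/15) ≈ 81.47°
pole (s+100): 100 + j100 → |·| = √(100²+100²) = √20000 ≈ 141.42, ∠ = arctan(100/100) ≈ 45.00°
pole (s+476): 476 + j100 → |·| = √(476²+100²) = √236576 ≈ 486.39, ∠ = arctan(100/476) ≈ 11.86°
|H| = 50 · 100.02 / 6.9556e+06 ≈ 0.00071899
Gain = 20 log₁₀(0.00071899) ≈ -62.87 dB
∠H = 88.85° − 138.33° = -49.48°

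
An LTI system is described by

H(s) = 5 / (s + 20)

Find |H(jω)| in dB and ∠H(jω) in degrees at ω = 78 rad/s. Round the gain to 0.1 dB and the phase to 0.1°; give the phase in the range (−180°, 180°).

Substitute s = j78:
Numerator: 5 = 5 + j0
Denominator: (j78) + 20 = 20 + j78
|N| = √(5² + 0²) ≈ 5, ∠N ≈ 0.00°
|D| = √(20² + 78²) ≈ 80.523, ∠D ≈ 75.62°
|H| = 5 / 80.523 ≈ 0.062094
Gain = 20 log₁₀(0.062094) ≈ -24.14 dB
∠H = 0.00° − 75.62° = -75.62°

-24.1 dB, -75.6°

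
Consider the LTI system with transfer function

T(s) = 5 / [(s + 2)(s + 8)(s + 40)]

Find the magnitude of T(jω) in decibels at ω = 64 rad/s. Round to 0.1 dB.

At s = jω = j64:
pole (s+2): 2 + j64 → |·| = √(2²+64²) = √4100 ≈ 64.031, ∠ = arctan(64/2) ≈ 88.21°
pole (s+8): 8 + j64 → |·| = √(8²+64²) = √4160 ≈ 64.498, ∠ = arctan(64/8) ≈ 82.87°
pole (s+40): 40 + j64 → |·| = √(40²+64²) = √5696 ≈ 75.472, ∠ = arctan(64/40) ≈ 57.99°
|T| = 5 / 3.1169e+05 ≈ 1.6042e-05
Gain = 20 log₁₀(1.6042e-05) ≈ -95.89 dB

-95.9 dB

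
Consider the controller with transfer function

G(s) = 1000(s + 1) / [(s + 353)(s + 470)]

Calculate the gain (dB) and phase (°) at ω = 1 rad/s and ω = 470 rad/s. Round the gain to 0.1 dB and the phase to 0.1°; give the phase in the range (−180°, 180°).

ω = 1: -41.4 dB, 44.7°; ω = 470: 1.6 dB, -8.2°

At s = jω = j1:
zero (s+1): 1 + j1 → |·| = √(1²+1²) = √2 ≈ 1.4142, ∠ = arctan(1/1) ≈ 45.00°
pole (s+353): 353 + j1 → |·| = √(353²+1²) = √124610 ≈ 353, ∠ = arctan(1/353) ≈ 0.16°
pole (s+470): 470 + j1 → |·| = √(470²+1²) = √220901 ≈ 470, ∠ = arctan(1/470) ≈ 0.12°
|G| = 1000 · 1.4142 / 1.6591e+05 ≈ 0.0085239
Gain = 20 log₁₀(0.0085239) ≈ -41.39 dB
∠G = 45.00° − 0.28° = 44.72°

At s = jω = j470:
zero (s+1): 1 + j470 → |·| = √(1²+470²) = √220901 ≈ 470, ∠ = arctan(470/1) ≈ 89.88°
pole (s+353): 353 + j470 → |·| = √(353²+470²) = √345509 ≈ 587.8, ∠ = arctan(470/353) ≈ 53.09°
pole (s+470): 470 + j470 → |·| = √(470²+470²) = √441800 ≈ 664.68, ∠ = arctan(470/470) ≈ 45.00°
|G| = 1000 · 470 / 3.907e+05 ≈ 1.203
Gain = 20 log₁₀(1.203) ≈ 1.61 dB
∠G = 89.88° − 98.09° = -8.21°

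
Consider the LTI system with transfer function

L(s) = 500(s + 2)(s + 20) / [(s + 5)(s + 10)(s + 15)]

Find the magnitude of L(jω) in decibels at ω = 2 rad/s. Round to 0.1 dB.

30.7 dB

At s = jω = j2:
zero (s+2): 2 + j2 → |·| = √(2²+2²) = √8 ≈ 2.8284, ∠ = arctan(2/2) ≈ 45.00°
zero (s+20): 20 + j2 → |·| = √(20²+2²) = √404 ≈ 20.1, ∠ = arctan(2/20) ≈ 5.71°
pole (s+5): 5 + j2 → |·| = √(5²+2²) = √29 ≈ 5.3852, ∠ = arctan(2/5) ≈ 21.80°
pole (s+10): 10 + j2 → |·| = √(10²+2²) = √104 ≈ 10.198, ∠ = arctan(2/10) ≈ 11.31°
pole (s+15): 15 + j2 → |·| = √(15²+2²) = √229 ≈ 15.133, ∠ = arctan(2/15) ≈ 7.59°
|L| = 500 · 56.851 / 831.08 ≈ 34.203
Gain = 20 log₁₀(34.203) ≈ 30.68 dB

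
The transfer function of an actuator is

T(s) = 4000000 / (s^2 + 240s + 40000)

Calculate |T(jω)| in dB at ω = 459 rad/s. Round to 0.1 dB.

At s = jω = j459:
quadratic: (j459)² + 240·j459 + 40000 = -170681 + j110160 → |·| ≈ 2.0314e+05, ∠ ≈ 147.16°
|T| = 4000000 / 2.0314e+05 ≈ 19.691
Gain = 20 log₁₀(19.691) ≈ 25.89 dB

25.9 dB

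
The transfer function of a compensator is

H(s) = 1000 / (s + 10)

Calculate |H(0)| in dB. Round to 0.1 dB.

40.0 dB

H(0) = 1000 / (10) = 100
20 log₁₀(100) ≈ 40.00 dB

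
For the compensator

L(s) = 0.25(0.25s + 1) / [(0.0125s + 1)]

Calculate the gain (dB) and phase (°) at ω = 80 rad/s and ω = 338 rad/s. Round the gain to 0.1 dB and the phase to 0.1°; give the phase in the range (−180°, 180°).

ω = 80: 11.0 dB, 42.1°; ω = 338: 13.7 dB, 12.6°

At ω = 80 rad/s:
zero (1 + j80·0.25) = 1 + j20 → |·| ≈ 20.025, ∠ ≈ 87.14°
pole (1 + j80·0.0125) = 1 + j1 → |·| ≈ 1.4142, ∠ ≈ 45.00°
|L| = 0.25 · 20.025 / (1.4142) ≈ 3.54
Gain = 20 log₁₀(3.54) ≈ 10.98 dB
∠L = (87.14°) − (45.00°) = 42.14°

At ω = 338 rad/s:
zero (1 + j338·0.25) = 1 + j84.5 → |·| ≈ 84.506, ∠ ≈ 89.32°
pole (1 + j338·0.0125) = 1 + j4.225 → |·| ≈ 4.3417, ∠ ≈ 76.68°
|L| = 0.25 · 84.506 / (4.3417) ≈ 4.866
Gain = 20 log₁₀(4.866) ≈ 13.74 dB
∠L = (89.32°) − (76.68°) = 12.64°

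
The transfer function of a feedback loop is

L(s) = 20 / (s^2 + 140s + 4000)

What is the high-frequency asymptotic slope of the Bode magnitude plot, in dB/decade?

Each pole contributes −20 dB/decade at high frequency; each zero contributes +20 dB/decade.
Net: 0 zero(s) − 2 pole(s) → -40 dB/decade.

-40 dB/decade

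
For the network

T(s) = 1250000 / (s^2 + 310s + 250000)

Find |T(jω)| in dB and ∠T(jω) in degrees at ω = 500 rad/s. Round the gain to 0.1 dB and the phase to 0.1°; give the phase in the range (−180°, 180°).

18.1 dB, -90.0°

At s = jω = j500:
quadratic: (j500)² + 310·j500 + 250000 = 0 + j155000 → |·| ≈ 1.55e+05, ∠ ≈ 90.00°
|T| = 1250000 / 1.55e+05 ≈ 8.0645
Gain = 20 log₁₀(8.0645) ≈ 18.13 dB
∠T = 0.00° − 90.00° = -90.00°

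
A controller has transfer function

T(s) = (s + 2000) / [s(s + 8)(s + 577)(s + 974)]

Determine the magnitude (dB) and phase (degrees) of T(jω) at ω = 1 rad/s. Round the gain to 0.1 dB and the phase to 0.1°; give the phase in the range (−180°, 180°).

-67.1 dB, -97.3°

At s = jω = j1:
zero (s+2000): 2000 + j1 → |·| = √(2000²+1²) = √4000001 ≈ 2000, ∠ = arctan(1/2000) ≈ 0.03°
pole (s+8): 8 + j1 → |·| = √(8²+1²) = √65 ≈ 8.0623, ∠ = arctan(1/8) ≈ 7.13°
pole (s+577): 577 + j1 → |·| = √(577²+1²) = √332930 ≈ 577, ∠ = arctan(1/577) ≈ 0.10°
pole (s+974): 974 + j1 → |·| = √(974²+1²) = √948677 ≈ 974, ∠ = arctan(1/974) ≈ 0.06°
pole at origin: |s| = 1, ∠ = 90.00° (in denominator)
|T| = 1 · 2000 / 4.531e+06 ≈ 0.0004414
Gain = 20 log₁₀(0.0004414) ≈ -67.10 dB
∠T = 0.03° − 97.29° = -97.26°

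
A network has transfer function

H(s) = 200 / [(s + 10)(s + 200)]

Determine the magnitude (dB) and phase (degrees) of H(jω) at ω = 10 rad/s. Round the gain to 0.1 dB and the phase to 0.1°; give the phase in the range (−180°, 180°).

At s = jω = j10:
pole (s+10): 10 + j10 → |·| = √(10²+10²) = √200 ≈ 14.142, ∠ = arctan(10/10) ≈ 45.00°
pole (s+200): 200 + j10 → |·| = √(200²+10²) = √40100 ≈ 200.25, ∠ = arctan(10/200) ≈ 2.86°
|H| = 200 / 2831.9 ≈ 0.070624
Gain = 20 log₁₀(0.070624) ≈ -23.02 dB
∠H = 0.00° − 47.86° = -47.86°

-23.0 dB, -47.9°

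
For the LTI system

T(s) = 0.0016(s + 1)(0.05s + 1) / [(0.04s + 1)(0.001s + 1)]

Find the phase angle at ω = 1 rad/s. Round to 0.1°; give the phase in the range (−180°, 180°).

At ω = 1 rad/s:
zero (1 + j1·1) = 1 + j1 → |·| ≈ 1.4142, ∠ ≈ 45.00°
zero (1 + j1·0.05) = 1 + j0.05 → |·| ≈ 1.0012, ∠ ≈ 2.86°
pole (1 + j1·0.04) = 1 + j0.04 → |·| ≈ 1.0008, ∠ ≈ 2.29°
pole (1 + j1·0.001) = 1 + j0.001 → |·| ≈ 1, ∠ ≈ 0.06°
∠T = (45.00° + 2.86°) − (2.29° + 0.06°) = 45.51°

45.5°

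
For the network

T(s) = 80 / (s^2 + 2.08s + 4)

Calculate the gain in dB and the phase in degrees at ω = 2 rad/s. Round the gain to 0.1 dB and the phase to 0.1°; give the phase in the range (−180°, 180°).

At s = jω = j2:
quadratic: (j2)² + 2.08·j2 + 4 = 0 + j4.16 → |·| ≈ 4.16, ∠ ≈ 90.00°
|T| = 80 / 4.16 ≈ 19.231
Gain = 20 log₁₀(19.231) ≈ 25.68 dB
∠T = 0.00° − 90.00° = -90.00°

25.7 dB, -90.0°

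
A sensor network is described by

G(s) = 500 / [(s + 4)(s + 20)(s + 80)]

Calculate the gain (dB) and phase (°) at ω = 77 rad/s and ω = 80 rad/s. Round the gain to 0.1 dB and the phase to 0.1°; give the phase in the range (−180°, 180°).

ω = 77: -62.7 dB, 153.6°; ω = 80: -63.5 dB, 151.9°

At s = jω = j77:
pole (s+4): 4 + j77 → |·| = √(4²+77²) = √5945 ≈ 77.104, ∠ = arctan(77/4) ≈ 87.03°
pole (s+20): 20 + j77 → |·| = √(20²+77²) = √6329 ≈ 79.555, ∠ = arctan(77/20) ≈ 75.44°
pole (s+80): 80 + j77 → |·| = √(80²+77²) = √12329 ≈ 111.04, ∠ = arctan(77/80) ≈ 43.91°
|G| = 500 / 6.8112e+05 ≈ 0.00073409
Gain = 20 log₁₀(0.00073409) ≈ -62.69 dB
∠G = 0.00° − 206.38° = -206.38° ≡ 153.62° (principal value)

At s = jω = j80:
pole (s+4): 4 + j80 → |·| = √(4²+80²) = √6416 ≈ 80.1, ∠ = arctan(80/4) ≈ 87.14°
pole (s+20): 20 + j80 → |·| = √(20²+80²) = √6800 ≈ 82.462, ∠ = arctan(80/20) ≈ 75.96°
pole (s+80): 80 + j80 → |·| = √(80²+80²) = √12800 ≈ 113.14, ∠ = arctan(80/80) ≈ 45.00°
|G| = 500 / 7.4731e+05 ≈ 0.00066907
Gain = 20 log₁₀(0.00066907) ≈ -63.49 dB
∠G = 0.00° − 208.10° = -208.10° ≡ 151.90° (principal value)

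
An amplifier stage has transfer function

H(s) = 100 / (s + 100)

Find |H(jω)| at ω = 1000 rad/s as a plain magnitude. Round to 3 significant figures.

At s = jω = j1000:
pole (s+100): 100 + j1000 → |·| = √(100²+1000²) = √1010000 ≈ 1005, ∠ = arctan(1000/100) ≈ 84.29°
|H| = 100 / 1005 ≈ 0.099502

0.0995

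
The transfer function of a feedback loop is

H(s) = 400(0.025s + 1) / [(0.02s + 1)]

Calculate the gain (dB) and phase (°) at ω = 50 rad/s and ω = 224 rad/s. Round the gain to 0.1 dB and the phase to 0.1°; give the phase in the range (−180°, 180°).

At ω = 50 rad/s:
zero (1 + j50·0.025) = 1 + j1.25 → |·| ≈ 1.6008, ∠ ≈ 51.34°
pole (1 + j50·0.02) = 1 + j1 → |·| ≈ 1.4142, ∠ ≈ 45.00°
|H| = 400 · 1.6008 / (1.4142) ≈ 452.78
Gain = 20 log₁₀(452.78) ≈ 53.12 dB
∠H = (51.34°) − (45.00°) = 6.34°

At ω = 224 rad/s:
zero (1 + j224·0.025) = 1 + j5.6 → |·| ≈ 5.6886, ∠ ≈ 79.88°
pole (1 + j224·0.02) = 1 + j4.48 → |·| ≈ 4.5903, ∠ ≈ 77.42°
|H| = 400 · 5.6886 / (4.5903) ≈ 495.71
Gain = 20 log₁₀(495.71) ≈ 53.90 dB
∠H = (79.88°) − (77.42°) = 2.46°

ω = 50: 53.1 dB, 6.3°; ω = 224: 53.9 dB, 2.5°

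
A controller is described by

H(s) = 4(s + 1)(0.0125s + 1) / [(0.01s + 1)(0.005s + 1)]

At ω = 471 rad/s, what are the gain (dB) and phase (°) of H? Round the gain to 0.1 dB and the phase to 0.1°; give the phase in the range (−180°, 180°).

At ω = 471 rad/s:
zero (1 + j471·1) = 1 + j471 → |·| ≈ 471, ∠ ≈ 89.88°
zero (1 + j471·0.0125) = 1 + j5.8875 → |·| ≈ 5.9718, ∠ ≈ 80.36°
pole (1 + j471·0.01) = 1 + j4.71 → |·| ≈ 4.815, ∠ ≈ 78.01°
pole (1 + j471·0.005) = 1 + j2.355 → |·| ≈ 2.5585, ∠ ≈ 66.99°
|H| = 4 · 471 · 5.9718 / (4.815 · 2.5585) ≈ 913.28
Gain = 20 log₁₀(913.28) ≈ 59.21 dB
∠H = (89.88° + 80.36°) − (78.01° + 66.99°) = 25.24°

59.2 dB, 25.2°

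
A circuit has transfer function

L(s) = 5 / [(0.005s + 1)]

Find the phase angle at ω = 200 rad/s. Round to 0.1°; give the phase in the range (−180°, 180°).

-45.0°

At ω = 200 rad/s:
pole (1 + j200·0.005) = 1 + j1 → |·| ≈ 1.4142, ∠ ≈ 45.00°
∠L = (0°) − (45.00°) = -45.00°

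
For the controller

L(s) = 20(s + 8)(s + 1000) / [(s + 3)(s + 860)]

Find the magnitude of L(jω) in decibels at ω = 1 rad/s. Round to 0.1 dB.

At s = jω = j1:
zero (s+8): 8 + j1 → |·| = √(8²+1²) = √65 ≈ 8.0623, ∠ = arctan(1/8) ≈ 7.13°
zero (s+1000): 1000 + j1 → |·| = √(1000²+1²) = √1000001 ≈ 1000, ∠ = arctan(1/1000) ≈ 0.06°
pole (s+3): 3 + j1 → |·| = √(3²+1²) = √10 ≈ 3.1623, ∠ = arctan(1/3) ≈ 18.43°
pole (s+860): 860 + j1 → |·| = √(860²+1²) = √739601 ≈ 860, ∠ = arctan(1/860) ≈ 0.07°
|L| = 20 · 8062.3 / 2719.6 ≈ 59.29
Gain = 20 log₁₀(59.29) ≈ 35.46 dB

35.5 dB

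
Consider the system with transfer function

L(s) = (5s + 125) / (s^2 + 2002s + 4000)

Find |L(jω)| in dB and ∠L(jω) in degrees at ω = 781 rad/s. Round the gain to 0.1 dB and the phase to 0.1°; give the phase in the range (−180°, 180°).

Substitute s = j781:
Numerator: 5(j781) + 125 = 125 + j3905
Denominator: (j781)^2 + 2002(j781) + 4000 = -605961 + j1563562
|N| = √(125² + 3905²) ≈ 3907, ∠N ≈ 88.17°
|D| = √(605961² + 1563562²) ≈ 1.6769e+06, ∠D ≈ 111.18°
|L| = 3907 / 1.6769e+06 ≈ 0.0023299
Gain = 20 log₁₀(0.0023299) ≈ -52.65 dB
∠L = 88.17° − 111.18° = -23.01°

-52.7 dB, -23.0°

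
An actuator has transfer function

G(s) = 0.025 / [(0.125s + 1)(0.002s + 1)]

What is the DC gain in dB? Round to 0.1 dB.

G(0) = 0.025 · 1 / 1 = 0.025
20 log₁₀(0.025) ≈ -32.04 dB

-32.0 dB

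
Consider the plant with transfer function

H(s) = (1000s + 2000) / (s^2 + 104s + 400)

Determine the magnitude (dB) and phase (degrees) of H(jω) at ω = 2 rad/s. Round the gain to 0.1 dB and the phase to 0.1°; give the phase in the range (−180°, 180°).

16.0 dB, 17.3°

Substitute s = j2:
Numerator: 1000(j2) + 2000 = 2000 + j2000
Denominator: (j2)^2 + 104(j2) + 400 = 396 + j208
|N| = √(2000² + 2000²) ≈ 2828.4, ∠N ≈ 45.00°
|D| = √(396² + 208²) ≈ 447.3, ∠D ≈ 27.71°
|H| = 2828.4 / 447.3 ≈ 6.3233
Gain = 20 log₁₀(6.3233) ≈ 16.02 dB
∠H = 45.00° − 27.71° = 17.29°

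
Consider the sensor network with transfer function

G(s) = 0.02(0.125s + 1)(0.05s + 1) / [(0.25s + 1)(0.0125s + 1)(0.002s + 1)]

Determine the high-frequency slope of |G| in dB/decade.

Each pole contributes −20 dB/decade at high frequency; each zero contributes +20 dB/decade.
Net: 2 zero(s) − 3 pole(s) → -20 dB/decade.

-20 dB/decade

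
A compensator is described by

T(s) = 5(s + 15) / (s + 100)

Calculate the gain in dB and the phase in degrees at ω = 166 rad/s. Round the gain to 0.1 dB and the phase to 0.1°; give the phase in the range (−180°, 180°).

At s = jω = j166:
zero (s+15): 15 + j166 → |·| = √(15²+166²) = √27781 ≈ 166.68, ∠ = arctan(166/15) ≈ 84.84°
pole (s+100): 100 + j166 → |·| = √(100²+166²) = √37556 ≈ 193.79, ∠ = arctan(166/100) ≈ 58.93°
|T| = 5 · 166.68 / 193.79 ≈ 4.3005
Gain = 20 log₁₀(4.3005) ≈ 12.67 dB
∠T = 84.84° − 58.93° = 25.91°

12.7 dB, 25.9°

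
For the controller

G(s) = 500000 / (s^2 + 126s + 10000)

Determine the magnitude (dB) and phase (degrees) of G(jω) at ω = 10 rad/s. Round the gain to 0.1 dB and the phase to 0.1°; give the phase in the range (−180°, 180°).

At s = jω = j10:
quadratic: (j10)² + 126·j10 + 10000 = 9900 + j1260 → |·| ≈ 9979.9, ∠ ≈ 7.25°
|G| = 500000 / 9979.9 ≈ 50.101
Gain = 20 log₁₀(50.101) ≈ 34.00 dB
∠G = 0.00° − 7.25° = -7.25°

34.0 dB, -7.3°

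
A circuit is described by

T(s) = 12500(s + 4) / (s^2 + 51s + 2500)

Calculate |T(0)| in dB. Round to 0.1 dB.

T(0) = 12500·4 / 2500 = 20
20 log₁₀(20) ≈ 26.02 dB

26.0 dB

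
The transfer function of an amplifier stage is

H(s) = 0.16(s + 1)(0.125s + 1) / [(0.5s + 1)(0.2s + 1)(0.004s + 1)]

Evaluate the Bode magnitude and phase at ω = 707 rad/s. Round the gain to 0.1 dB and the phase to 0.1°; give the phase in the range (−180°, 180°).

-23.5 dB, -70.7°

At ω = 707 rad/s:
zero (1 + j707·1) = 1 + j707 → |·| ≈ 707, ∠ ≈ 89.92°
zero (1 + j707·0.125) = 1 + j88.375 → |·| ≈ 88.381, ∠ ≈ 89.35°
pole (1 + j707·0.5) = 1 + j353.5 → |·| ≈ 353.5, ∠ ≈ 89.84°
pole (1 + j707·0.2) = 1 + j141.4 → |·| ≈ 141.4, ∠ ≈ 89.59°
pole (1 + j707·0.004) = 1 + j2.828 → |·| ≈ 2.9996, ∠ ≈ 70.53°
|H| = 0.16 · 707 · 88.381 / (353.5 · 141.4 · 2.9996) ≈ 0.06668
Gain = 20 log₁₀(0.06668) ≈ -23.52 dB
∠H = (89.92° + 89.35°) − (89.84° + 89.59° + 70.53°) = -70.69°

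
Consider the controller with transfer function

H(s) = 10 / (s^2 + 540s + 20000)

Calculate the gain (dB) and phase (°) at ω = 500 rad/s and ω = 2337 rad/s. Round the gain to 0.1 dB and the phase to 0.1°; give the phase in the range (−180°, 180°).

Substitute s = j500:
Numerator: 10 = 10 + j0
Denominator: (j500)^2 + 540(j500) + 20000 = -230000 + j270000
|N| = √(10² + 0²) ≈ 10, ∠N ≈ 0.00°
|D| = √(230000² + 270000²) ≈ 3.5468e+05, ∠D ≈ 130.43°
|H| = 10 / 3.5468e+05 ≈ 2.8194e-05
Gain = 20 log₁₀(2.8194e-05) ≈ -91.00 dB
∠H = 0.00° − 130.43° = -130.43°

Substitute s = j2337:
Numerator: 10 = 10 + j0
Denominator: (j2337)^2 + 540(j2337) + 20000 = -5441569 + j1261980
|N| = √(10² + 0²) ≈ 10, ∠N ≈ 0.00°
|D| = √(5441569² + 1261980²) ≈ 5.586e+06, ∠D ≈ 166.94°
|H| = 10 / 5.586e+06 ≈ 1.7902e-06
Gain = 20 log₁₀(1.7902e-06) ≈ -114.94 dB
∠H = 0.00° − 166.94° = -166.94°

ω = 500: -91.0 dB, -130.4°; ω = 2337: -114.9 dB, -166.9°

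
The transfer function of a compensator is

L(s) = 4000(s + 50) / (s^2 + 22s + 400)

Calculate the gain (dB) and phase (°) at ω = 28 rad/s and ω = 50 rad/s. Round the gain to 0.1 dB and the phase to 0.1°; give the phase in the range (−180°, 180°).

ω = 28: 50.0 dB, -92.7°; ω = 50: 41.5 dB, -107.4°

At s = jω = j28:
zero (s+50): 50 + j28 → |·| = √(50²+28²) = √3284 ≈ 57.306, ∠ = arctan(28/50) ≈ 29.25°
quadratic: (j28)² + 22·j28 + 400 = -384 + j616 → |·| ≈ 725.89, ∠ ≈ 121.94°
|L| = 4000 · 57.306 / 725.89 ≈ 315.78
Gain = 20 log₁₀(315.78) ≈ 49.99 dB
∠L = 29.25° − 121.94° = -92.69°

At s = jω = j50:
zero (s+50): 50 + j50 → |·| = √(50²+50²) = √5000 ≈ 70.711, ∠ = arctan(50/50) ≈ 45.00°
quadratic: (j50)² + 22·j50 + 400 = -2100 + j1100 → |·| ≈ 2370.7, ∠ ≈ 152.35°
|L| = 4000 · 70.711 / 2370.7 ≈ 119.31
Gain = 20 log₁₀(119.31) ≈ 41.53 dB
∠L = 45.00° − 152.35° = -107.35°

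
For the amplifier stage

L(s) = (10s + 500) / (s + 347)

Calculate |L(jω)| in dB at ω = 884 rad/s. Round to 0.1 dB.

Substitute s = j884:
Numerator: 10(j884) + 500 = 500 + j8840
Denominator: (j884) + 347 = 347 + j884
|N| = √(500² + 8840²) ≈ 8854.1, ∠N ≈ 86.76°
|D| = √(347² + 884²) ≈ 949.67, ∠D ≈ 68.57°
|L| = 8854.1 / 949.67 ≈ 9.3233
Gain = 20 log₁₀(9.3233) ≈ 19.39 dB

19.4 dB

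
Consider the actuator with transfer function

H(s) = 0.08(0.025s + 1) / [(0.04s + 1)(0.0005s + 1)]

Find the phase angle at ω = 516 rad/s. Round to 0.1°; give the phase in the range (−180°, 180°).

-16.1°

At ω = 516 rad/s:
zero (1 + j516·0.025) = 1 + j12.9 → |·| ≈ 12.939, ∠ ≈ 85.57°
pole (1 + j516·0.04) = 1 + j20.64 → |·| ≈ 20.664, ∠ ≈ 87.23°
pole (1 + j516·0.0005) = 1 + j0.258 → |·| ≈ 1.0327, ∠ ≈ 14.47°
∠H = (85.57°) − (87.23° + 14.47°) = -16.13°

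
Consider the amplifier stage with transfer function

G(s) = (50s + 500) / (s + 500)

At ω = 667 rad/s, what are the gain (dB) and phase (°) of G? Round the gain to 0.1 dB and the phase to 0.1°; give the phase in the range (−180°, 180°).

32.0 dB, 36.0°

Substitute s = j667:
Numerator: 50(j667) + 500 = 500 + j33350
Denominator: (j667) + 500 = 500 + j667
|N| = √(500² + 33350²) ≈ 33354, ∠N ≈ 89.14°
|D| = √(500² + 667²) ≈ 833.6, ∠D ≈ 53.14°
|G| = 33354 / 833.6 ≈ 40.012
Gain = 20 log₁₀(40.012) ≈ 32.04 dB
∠G = 89.14° − 53.14° = 36.00°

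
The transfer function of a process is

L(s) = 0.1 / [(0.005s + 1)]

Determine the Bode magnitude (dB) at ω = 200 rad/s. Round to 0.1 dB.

-23.0 dB

At ω = 200 rad/s:
pole (1 + j200·0.005) = 1 + j1 → |·| ≈ 1.4142, ∠ ≈ 45.00°
|L| = 0.1 · 1 / (1.4142) ≈ 0.070711
Gain = 20 log₁₀(0.070711) ≈ -23.01 dB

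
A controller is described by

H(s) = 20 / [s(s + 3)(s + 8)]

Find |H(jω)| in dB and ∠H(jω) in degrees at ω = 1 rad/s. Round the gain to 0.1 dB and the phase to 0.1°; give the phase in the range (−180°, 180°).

-2.1 dB, -115.6°

At s = jω = j1:
pole (s+3): 3 + j1 → |·| = √(3²+1²) = √10 ≈ 3.1623, ∠ = arctan(1/3) ≈ 18.43°
pole (s+8): 8 + j1 → |·| = √(8²+1²) = √65 ≈ 8.0623, ∠ = arctan(1/8) ≈ 7.13°
pole at origin: |s| = 1, ∠ = 90.00° (in denominator)
|H| = 20 / 25.495 ≈ 0.78447
Gain = 20 log₁₀(0.78447) ≈ -2.11 dB
∠H = 0.00° − 115.56° = -115.56°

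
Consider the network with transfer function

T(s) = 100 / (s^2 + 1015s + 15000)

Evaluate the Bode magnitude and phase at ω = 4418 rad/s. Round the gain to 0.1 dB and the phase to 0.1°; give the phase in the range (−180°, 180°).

-106.0 dB, -167.1°

Substitute s = j4418:
Numerator: 100 = 100 + j0
Denominator: (j4418)^2 + 1015(j4418) + 15000 = -19503724 + j4484270
|N| = √(100² + 0²) ≈ 100, ∠N ≈ 0.00°
|D| = √(19503724² + 4484270²) ≈ 2.0013e+07, ∠D ≈ 167.05°
|T| = 100 / 2.0013e+07 ≈ 4.9968e-06
Gain = 20 log₁₀(4.9968e-06) ≈ -106.03 dB
∠T = 0.00° − 167.05° = -167.05°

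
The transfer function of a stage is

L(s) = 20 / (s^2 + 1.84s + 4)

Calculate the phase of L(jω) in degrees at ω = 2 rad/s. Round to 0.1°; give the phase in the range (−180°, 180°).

-90.0°

At s = jω = j2:
quadratic: (j2)² + 1.84·j2 + 4 = 0 + j3.68 → |·| ≈ 3.68, ∠ ≈ 90.00°
∠L = 0.00° − 90.00° = -90.00°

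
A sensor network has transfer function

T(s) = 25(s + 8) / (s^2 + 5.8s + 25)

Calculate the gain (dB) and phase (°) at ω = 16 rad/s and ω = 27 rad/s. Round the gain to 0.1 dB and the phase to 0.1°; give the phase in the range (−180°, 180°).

At s = jω = j16:
zero (s+8): 8 + j16 → |·| = √(8²+16²) = √320 ≈ 17.889, ∠ = arctan(16/8) ≈ 63.43°
quadratic: (j16)² + 5.8·j16 + 25 = -231 + j92.8 → |·| ≈ 248.94, ∠ ≈ 158.11°
|T| = 25 · 17.889 / 248.94 ≈ 1.7965
Gain = 20 log₁₀(1.7965) ≈ 5.09 dB
∠T = 63.43° − 158.11° = -94.68°

At s = jω = j27:
zero (s+8): 8 + j27 → |·| = √(8²+27²) = √793 ≈ 28.16, ∠ = arctan(27/8) ≈ 73.50°
quadratic: (j27)² + 5.8·j27 + 25 = -704 + j156.6 → |·| ≈ 721.21, ∠ ≈ 167.46°
|T| = 25 · 28.16 / 721.21 ≈ 0.97614
Gain = 20 log₁₀(0.97614) ≈ -0.21 dB
∠T = 73.50° − 167.46° = -93.96°

ω = 16: 5.1 dB, -94.7°; ω = 27: -0.2 dB, -94.0°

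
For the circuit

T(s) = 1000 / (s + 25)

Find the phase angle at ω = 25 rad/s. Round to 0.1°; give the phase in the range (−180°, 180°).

Substitute s = j25:
Numerator: 1000 = 1000 + j0
Denominator: (j25) + 25 = 25 + j25
|N| = √(1000² + 0²) ≈ 1000, ∠N ≈ 0.00°
|D| = √(25² + 25²) ≈ 35.355, ∠D ≈ 45.00°
∠T = 0.00° − 45.00° = -45.00°

-45.0°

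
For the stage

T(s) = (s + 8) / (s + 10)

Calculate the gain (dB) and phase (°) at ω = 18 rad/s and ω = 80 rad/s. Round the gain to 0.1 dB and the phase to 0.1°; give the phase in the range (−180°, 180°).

ω = 18: -0.4 dB, 5.1°; ω = 80: -0.0 dB, 1.4°

At s = jω = j18:
zero (s+8): 8 + j18 → |·| = √(8²+18²) = √388 ≈ 19.698, ∠ = arctan(18/8) ≈ 66.04°
pole (s+10): 10 + j18 → |·| = √(10²+18²) = √424 ≈ 20.591, ∠ = arctan(18/10) ≈ 60.95°
|T| = 1 · 19.698 / 20.591 ≈ 0.95663
Gain = 20 log₁₀(0.95663) ≈ -0.39 dB
∠T = 66.04° − 60.95° = 5.09°

At s = jω = j80:
zero (s+8): 8 + j80 → |·| = √(8²+80²) = √6464 ≈ 80.399, ∠ = arctan(80/8) ≈ 84.29°
pole (s+10): 10 + j80 → |·| = √(10²+80²) = √6500 ≈ 80.623, ∠ = arctan(80/10) ≈ 82.87°
|T| = 1 · 80.399 / 80.623 ≈ 0.99722
Gain = 20 log₁₀(0.99722) ≈ -0.02 dB
∠T = 84.29° − 82.87° = 1.42°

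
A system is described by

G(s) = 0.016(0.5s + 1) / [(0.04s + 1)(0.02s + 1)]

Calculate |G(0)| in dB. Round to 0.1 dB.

-35.9 dB

G(0) = 0.016 · 1 / 1 = 0.016
20 log₁₀(0.016) ≈ -35.92 dB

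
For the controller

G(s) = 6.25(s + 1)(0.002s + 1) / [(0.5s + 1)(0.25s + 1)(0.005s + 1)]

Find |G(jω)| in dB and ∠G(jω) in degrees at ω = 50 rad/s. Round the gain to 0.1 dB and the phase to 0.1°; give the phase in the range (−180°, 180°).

At ω = 50 rad/s:
zero (1 + j50·1) = 1 + j50 → |·| ≈ 50.01, ∠ ≈ 88.85°
zero (1 + j50·0.002) = 1 + j0.1 → |·| ≈ 1.005, ∠ ≈ 5.71°
pole (1 + j50·0.5) = 1 + j25 → |·| ≈ 25.02, ∠ ≈ 87.71°
pole (1 + j50·0.25) = 1 + j12.5 → |·| ≈ 12.54, ∠ ≈ 85.43°
pole (1 + j50·0.005) = 1 + j0.25 → |·| ≈ 1.0308, ∠ ≈ 14.04°
|G| = 6.25 · 50.01 · 1.005 / (25.02 · 12.54 · 1.0308) ≈ 0.97128
Gain = 20 log₁₀(0.97128) ≈ -0.25 dB
∠G = (88.85° + 5.71°) − (87.71° + 85.43° + 14.04°) = -92.62°

-0.3 dB, -92.6°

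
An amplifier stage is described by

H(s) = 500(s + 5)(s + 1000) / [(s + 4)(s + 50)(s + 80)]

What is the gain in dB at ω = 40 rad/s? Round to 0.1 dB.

At s = jω = j40:
zero (s+5): 5 + j40 → |·| = √(5²+40²) = √1625 ≈ 40.311, ∠ = arctan(40/5) ≈ 82.87°
zero (s+1000): 1000 + j40 → |·| = √(1000²+40²) = √1001600 ≈ 1000.8, ∠ = arctan(40/1000) ≈ 2.29°
pole (s+4): 4 + j40 → |·| = √(4²+40²) = √1616 ≈ 40.2, ∠ = arctan(40/4) ≈ 84.29°
pole (s+50): 50 + j40 → |·| = √(50²+40²) = √4100 ≈ 64.031, ∠ = arctan(40/50) ≈ 38.66°
pole (s+80): 80 + j40 → |·| = √(80²+40²) = √8000 ≈ 89.443, ∠ = arctan(40/80) ≈ 26.57°
|H| = 500 · 40343 / 2.3023e+05 ≈ 87.615
Gain = 20 log₁₀(87.615) ≈ 38.85 dB

38.9 dB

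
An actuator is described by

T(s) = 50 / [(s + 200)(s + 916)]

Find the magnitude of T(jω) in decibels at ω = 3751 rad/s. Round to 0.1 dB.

-109.3 dB

At s = jω = j3751:
pole (s+200): 200 + j3751 → |·| = √(200²+3751²) = √14110001 ≈ 3756.3, ∠ = arctan(3751/200) ≈ 86.95°
pole (s+916): 916 + j3751 → |·| = √(916²+3751²) = √14909057 ≈ 3861.2, ∠ = arctan(3751/916) ≈ 76.28°
|T| = 50 / 1.4504e+07 ≈ 3.4473e-06
Gain = 20 log₁₀(3.4473e-06) ≈ -109.25 dB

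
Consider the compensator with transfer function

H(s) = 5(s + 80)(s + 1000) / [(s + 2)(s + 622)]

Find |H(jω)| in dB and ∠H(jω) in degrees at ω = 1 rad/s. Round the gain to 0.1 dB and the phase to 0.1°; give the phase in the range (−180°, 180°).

49.2 dB, -25.9°

At s = jω = j1:
zero (s+80): 80 + j1 → |·| = √(80²+1²) = √6401 ≈ 80.006, ∠ = arctan(1/80) ≈ 0.72°
zero (s+1000): 1000 + j1 → |·| = √(1000²+1²) = √1000001 ≈ 1000, ∠ = arctan(1/1000) ≈ 0.06°
pole (s+2): 2 + j1 → |·| = √(2²+1²) = √5 ≈ 2.2361, ∠ = arctan(1/2) ≈ 26.57°
pole (s+622): 622 + j1 → |·| = √(622²+1²) = √386885 ≈ 622, ∠ = arctan(1/622) ≈ 0.09°
|H| = 5 · 80006 / 1390.9 ≈ 287.61
Gain = 20 log₁₀(287.61) ≈ 49.18 dB
∠H = 0.78° − 26.66° = -25.88°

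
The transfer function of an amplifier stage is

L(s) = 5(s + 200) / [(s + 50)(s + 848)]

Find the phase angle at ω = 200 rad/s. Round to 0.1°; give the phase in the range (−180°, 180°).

-44.2°

At s = jω = j200:
zero (s+200): 200 + j200 → |·| = √(200²+200²) = √80000 ≈ 282.84, ∠ = arctan(200/200) ≈ 45.00°
pole (s+50): 50 + j200 → |·| = √(50²+200²) = √42500 ≈ 206.16, ∠ = arctan(200/50) ≈ 75.96°
pole (s+848): 848 + j200 → |·| = √(848²+200²) = √759104 ≈ 871.27, ∠ = arctan(200/848) ≈ 13.27°
∠L = 45.00° − 89.23° = -44.23°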